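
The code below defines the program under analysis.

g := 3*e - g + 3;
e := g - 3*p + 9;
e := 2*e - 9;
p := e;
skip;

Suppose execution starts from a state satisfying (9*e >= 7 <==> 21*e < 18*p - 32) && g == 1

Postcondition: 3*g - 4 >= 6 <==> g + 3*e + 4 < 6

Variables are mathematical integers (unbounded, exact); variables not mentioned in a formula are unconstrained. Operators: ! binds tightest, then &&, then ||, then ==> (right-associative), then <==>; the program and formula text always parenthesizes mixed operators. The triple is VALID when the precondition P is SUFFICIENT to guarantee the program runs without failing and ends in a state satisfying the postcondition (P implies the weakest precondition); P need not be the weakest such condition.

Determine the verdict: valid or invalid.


Working backward. After the program, the postcondition 3*g - 4 >= 6 <==> g + 3*e + 4 < 6 must hold; in canonical form it is 3*g >= 10 <==> 3*e + g < 2.
Before skip: 3*g >= 10 <==> 3*e + g < 2
Before p := e: 3*g >= 10 <==> 3*e + g < 2
Before e := 2*e - 9: 3*g >= 10 <==> 6*e + g < 29
Before e := g - 3*p + 9: 3*g >= 10 <==> 7*g < 18*p - 25
Before g := 3*e - g + 3: 9*e >= 3*g + 1 <==> 21*e < 7*g + 18*p - 46
The weakest precondition is 9*e >= 3*g + 1 <==> 21*e < 7*g + 18*p - 46.
Check whether (9*e >= 7 <==> 21*e < 18*p - 32) && g == 1 implies it.
Countermodel: at the initial state e = 1, g = 1, p = 3, the precondition holds but the weakest precondition fails.
Answer: invalid


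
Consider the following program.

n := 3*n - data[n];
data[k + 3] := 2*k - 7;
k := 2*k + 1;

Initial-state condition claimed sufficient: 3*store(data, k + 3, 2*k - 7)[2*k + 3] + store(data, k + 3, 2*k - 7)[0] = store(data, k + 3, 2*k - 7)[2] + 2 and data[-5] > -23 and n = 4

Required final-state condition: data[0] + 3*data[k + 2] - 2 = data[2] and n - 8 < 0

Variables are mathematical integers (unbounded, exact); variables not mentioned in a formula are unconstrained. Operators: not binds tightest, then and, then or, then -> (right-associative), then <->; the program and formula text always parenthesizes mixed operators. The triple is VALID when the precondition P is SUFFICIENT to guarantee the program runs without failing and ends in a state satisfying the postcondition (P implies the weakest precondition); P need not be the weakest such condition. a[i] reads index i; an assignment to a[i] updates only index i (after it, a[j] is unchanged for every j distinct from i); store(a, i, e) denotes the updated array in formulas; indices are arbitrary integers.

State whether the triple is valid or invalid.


Working backward. After the program, the postcondition data[0] + 3*data[k + 2] - 2 = data[2] and n - 8 < 0 must hold; in canonical form it is 3*data[k + 2] + data[0] = data[2] + 2 and n < 8.
Before k := 2*k + 1: 3*data[2*k + 3] + data[0] = data[2] + 2 and n < 8
Before data[k + 3] := 2*k - 7: 3*store(data, k + 3, 2*k - 7)[2*k + 3] + store(data, k + 3, 2*k - 7)[0] = store(data, k + 3, 2*k - 7)[2] + 2 and n < 8
Before n := 3*n - data[n]: 3*store(data, k + 3, 2*k - 7)[2*k + 3] + store(data, k + 3, 2*k - 7)[0] = store(data, k + 3, 2*k - 7)[2] + 2 and 3*n < data[n] + 8
The weakest precondition is 3*store(data, k + 3, 2*k - 7)[2*k + 3] + store(data, k + 3, 2*k - 7)[0] = store(data, k + 3, 2*k - 7)[2] + 2 and 3*n < data[n] + 8.
Check whether 3*store(data, k + 3, 2*k - 7)[2*k + 3] + store(data, k + 3, 2*k - 7)[0] = store(data, k + 3, 2*k - 7)[2] + 2 and data[-5] > -23 and n = 4 implies it.
Countermodel: at the initial state data = {[-5] = 20344, [-1] = 27727, [0] = 11794, [1] = 5, [2] = 94973, [4] = -4818, elsewhere 5}, k = -2, n = 4, the precondition holds but the weakest precondition fails.
Answer: invalid


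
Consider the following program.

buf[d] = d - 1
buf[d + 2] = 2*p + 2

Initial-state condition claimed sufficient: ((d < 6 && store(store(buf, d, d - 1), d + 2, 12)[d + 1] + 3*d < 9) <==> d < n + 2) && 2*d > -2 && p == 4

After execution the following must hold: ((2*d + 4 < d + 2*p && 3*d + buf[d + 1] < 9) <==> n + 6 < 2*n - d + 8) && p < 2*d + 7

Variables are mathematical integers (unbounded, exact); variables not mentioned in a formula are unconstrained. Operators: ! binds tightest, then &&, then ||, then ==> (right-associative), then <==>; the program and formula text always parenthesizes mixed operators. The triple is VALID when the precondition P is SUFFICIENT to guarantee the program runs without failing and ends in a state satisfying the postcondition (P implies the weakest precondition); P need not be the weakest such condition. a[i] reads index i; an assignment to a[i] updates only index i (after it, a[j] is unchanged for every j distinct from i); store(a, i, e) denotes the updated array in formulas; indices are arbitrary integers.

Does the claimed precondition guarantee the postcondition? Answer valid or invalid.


Working backward. After the program, the postcondition ((2*d + 4 < d + 2*p && 3*d + buf[d + 1] < 9) <==> n + 6 < 2*n - d + 8) && p < 2*d + 7 must hold; in canonical form it is ((d < 2*p - 4 && buf[d + 1] + 3*d < 9) <==> d < n + 2) && p < 2*d + 7.
Before buf[d + 2] := 2*p + 2: ((d < 2*p - 4 && store(buf, d + 2, 2*p + 2)[d + 1] + 3*d < 9) <==> d < n + 2) && p < 2*d + 7
Before buf[d] := d - 1: ((d < 2*p - 4 && store(store(buf, d, d - 1), d + 2, 2*p + 2)[d + 1] + 3*d < 9) <==> d < n + 2) && p < 2*d + 7
The weakest precondition is ((d < 2*p - 4 && store(store(buf, d, d - 1), d + 2, 2*p + 2)[d + 1] + 3*d < 9) <==> d < n + 2) && p < 2*d + 7.
Check whether ((d < 6 && store(store(buf, d, d - 1), d + 2, 12)[d + 1] + 3*d < 9) <==> d < n + 2) && 2*d > -2 && p == 4 implies it.
Countermodel: at the initial state buf = {[4] = 7, [5] = -4, [6] = 7, elsewhere 7}, d = 4, n = 3, p = 4, the precondition holds but the weakest precondition fails.
Answer: invalid


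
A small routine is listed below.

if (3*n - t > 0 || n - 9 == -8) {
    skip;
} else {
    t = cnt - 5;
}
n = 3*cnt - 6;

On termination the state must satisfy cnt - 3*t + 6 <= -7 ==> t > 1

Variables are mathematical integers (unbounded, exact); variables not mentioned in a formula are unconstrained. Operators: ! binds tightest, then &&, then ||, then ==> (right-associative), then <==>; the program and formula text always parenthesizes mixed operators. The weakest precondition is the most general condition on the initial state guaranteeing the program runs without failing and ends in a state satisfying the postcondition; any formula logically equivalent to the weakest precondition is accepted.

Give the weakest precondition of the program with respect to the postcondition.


Working backward. After the program, the postcondition cnt - 3*t + 6 <= -7 ==> t > 1 must hold; in canonical form it is cnt <= 3*t - 13 ==> t > 1.
Before n := 3*cnt - 6: cnt <= 3*t - 13 ==> t > 1
Then branch requires cnt <= 3*t - 13 ==> t > 1; else branch requires 2*cnt >= 28 ==> cnt > 6.
Before the if: ((3*n > t || n == 1) ==> (cnt <= 3*t - 13 ==> t > 1)) && ((!(3*n > t || n == 1)) ==> (2*cnt >= 28 ==> cnt > 6))
Answer: WP = ((3*n > t || n == 1) ==> (cnt <= 3*t - 13 ==> t > 1)) && ((!(3*n > t || n == 1)) ==> (2*cnt >= 28 ==> cnt > 6))


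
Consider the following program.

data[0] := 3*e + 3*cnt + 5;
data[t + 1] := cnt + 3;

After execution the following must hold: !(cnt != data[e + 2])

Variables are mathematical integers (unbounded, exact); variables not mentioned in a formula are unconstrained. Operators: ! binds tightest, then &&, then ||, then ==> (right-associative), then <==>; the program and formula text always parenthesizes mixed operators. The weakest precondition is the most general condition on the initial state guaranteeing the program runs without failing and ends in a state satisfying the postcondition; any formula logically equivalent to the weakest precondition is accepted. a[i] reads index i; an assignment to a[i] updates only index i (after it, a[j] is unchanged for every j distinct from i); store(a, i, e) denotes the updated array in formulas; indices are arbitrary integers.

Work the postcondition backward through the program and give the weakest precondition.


Working backward. After the program, !(cnt != data[e + 2]) must hold.
Before data[t + 1] := cnt + 3: !(cnt != store(data, t + 1, cnt + 3)[e + 2])
Before data[0] := 3*e + 3*cnt + 5: !(cnt != store(store(data, 0, 3*cnt + 3*e + 5), t + 1, cnt + 3)[e + 2])
Answer: WP = !(cnt != store(store(data, 0, 3*cnt + 3*e + 5), t + 1, cnt + 3)[e + 2])


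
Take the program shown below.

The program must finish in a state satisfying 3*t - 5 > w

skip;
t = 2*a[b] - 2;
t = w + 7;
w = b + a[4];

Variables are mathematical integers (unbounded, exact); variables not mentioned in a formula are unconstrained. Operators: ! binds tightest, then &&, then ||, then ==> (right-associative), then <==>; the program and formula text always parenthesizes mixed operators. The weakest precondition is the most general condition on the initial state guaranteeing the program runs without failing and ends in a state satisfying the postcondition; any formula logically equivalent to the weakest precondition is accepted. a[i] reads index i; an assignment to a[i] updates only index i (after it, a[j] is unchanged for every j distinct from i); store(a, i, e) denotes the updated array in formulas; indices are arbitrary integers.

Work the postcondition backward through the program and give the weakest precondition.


Working backward. After the program, the postcondition 3*t - 5 > w must hold; in canonical form it is 3*t > w + 5.
Before w := b + a[4]: 3*t > a[4] + b + 5
Before t := w + 7: 3*w > a[4] + b - 16
Before t := 2*a[b] - 2: 3*w > a[4] + b - 16
Before skip: 3*w > a[4] + b - 16
Answer: WP = 3*w > a[4] + b - 16


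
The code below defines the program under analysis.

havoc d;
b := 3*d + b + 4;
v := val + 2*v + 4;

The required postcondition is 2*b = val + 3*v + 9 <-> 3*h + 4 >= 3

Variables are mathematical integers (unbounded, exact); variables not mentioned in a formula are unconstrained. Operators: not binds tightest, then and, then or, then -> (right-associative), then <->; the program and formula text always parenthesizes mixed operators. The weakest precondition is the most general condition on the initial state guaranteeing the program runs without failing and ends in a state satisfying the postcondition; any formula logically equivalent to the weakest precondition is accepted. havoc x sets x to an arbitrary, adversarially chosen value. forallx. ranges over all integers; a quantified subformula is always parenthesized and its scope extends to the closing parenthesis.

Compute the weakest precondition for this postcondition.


Working backward. After the program, the postcondition 2*b = val + 3*v + 9 <-> 3*h + 4 >= 3 must hold; in canonical form it is 2*b = 3*v + val + 9 <-> 3*h >= -1.
Before v := val + 2*v + 4: 2*b = 6*v + 4*val + 21 <-> 3*h >= -1
Before b := 3*d + b + 4: 2*b + 6*d = 6*v + 4*val + 13 <-> 3*h >= -1
Before havoc d: forall d_1. (2*b + 6*d_1 = 6*v + 4*val + 13 <-> 3*h >= -1)
Answer: WP = forall d_1. (2*b + 6*d_1 = 6*v + 4*val + 13 <-> 3*h >= -1)


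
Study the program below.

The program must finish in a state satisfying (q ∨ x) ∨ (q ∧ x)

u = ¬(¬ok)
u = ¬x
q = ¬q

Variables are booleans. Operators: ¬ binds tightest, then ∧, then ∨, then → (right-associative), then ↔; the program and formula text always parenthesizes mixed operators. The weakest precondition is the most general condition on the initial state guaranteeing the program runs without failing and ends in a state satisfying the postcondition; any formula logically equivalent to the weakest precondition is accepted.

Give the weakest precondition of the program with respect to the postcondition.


Working backward. After the program, the postcondition (q ∨ x) ∨ (q ∧ x) must hold; in canonical form it is q ∨ x ∨ (q ∧ x).
Before q := ¬q: (¬q) ∨ x ∨ ((¬q) ∧ x)
Before u := ¬x: (¬q) ∨ x ∨ ((¬q) ∧ x)
Before u := ¬(¬ok): (¬q) ∨ x ∨ ((¬q) ∧ x)
Answer: WP = (¬q) ∨ x ∨ ((¬q) ∧ x)


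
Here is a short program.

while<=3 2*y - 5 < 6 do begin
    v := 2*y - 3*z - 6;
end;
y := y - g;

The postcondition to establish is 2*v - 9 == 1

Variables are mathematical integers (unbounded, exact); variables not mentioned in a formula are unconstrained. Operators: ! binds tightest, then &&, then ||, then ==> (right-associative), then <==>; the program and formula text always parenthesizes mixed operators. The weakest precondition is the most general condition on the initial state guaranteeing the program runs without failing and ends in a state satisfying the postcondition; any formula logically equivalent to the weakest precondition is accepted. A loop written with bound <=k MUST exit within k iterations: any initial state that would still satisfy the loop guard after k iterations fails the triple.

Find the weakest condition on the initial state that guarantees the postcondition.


Working backward. After the program, the postcondition 2*v - 9 == 1 must hold; in canonical form it is 2*v == 10.
Before y := y - g: 2*v == 10
Before the loop (bound <=3), unroll the exhaustion recursion (WP_0 = exit-now case; WP_j = one more guarded iteration, up to j = 3):
  WP_0: (!(2*y < 11)) && 2*v == 10
  WP_1: (2*y < 11 ==> ((!(2*y < 11)) && 4*y == 6*z + 22)) && ((!(2*y < 11)) ==> 2*v == 10)
  WP_2: (2*y < 11 ==> ((2*y < 11 ==> ((!(2*y < 11)) && 4*y == 6*z + 22)) && ((!(2*y < 11)) ==> 4*y == 6*z + 22))) && ((!(2*y < 11)) ==> 2*v == 10)
  WP_3: (2*y < 11 ==> ((2*y < 11 ==> ((2*y < 11 ==> ((!(2*y < 11)) && 4*y == 6*z + 22)) && ((!(2*y < 11)) ==> 4*y == 6*z + 22))) && ((!(2*y < 11)) ==> 4*y == 6*z + 22))) && ((!(2*y < 11)) ==> 2*v == 10)
So before the loop: (2*y < 11 ==> ((2*y < 11 ==> ((2*y < 11 ==> ((!(2*y < 11)) && 4*y == 6*z + 22)) && ((!(2*y < 11)) ==> 4*y == 6*z + 22))) && ((!(2*y < 11)) ==> 4*y == 6*z + 22))) && ((!(2*y < 11)) ==> 2*v == 10)
Answer: WP = (2*y < 11 ==> ((2*y < 11 ==> ((2*y < 11 ==> ((!(2*y < 11)) && 4*y == 6*z + 22)) && ((!(2*y < 11)) ==> 4*y == 6*z + 22))) && ((!(2*y < 11)) ==> 4*y == 6*z + 22))) && ((!(2*y < 11)) ==> 2*v == 10)


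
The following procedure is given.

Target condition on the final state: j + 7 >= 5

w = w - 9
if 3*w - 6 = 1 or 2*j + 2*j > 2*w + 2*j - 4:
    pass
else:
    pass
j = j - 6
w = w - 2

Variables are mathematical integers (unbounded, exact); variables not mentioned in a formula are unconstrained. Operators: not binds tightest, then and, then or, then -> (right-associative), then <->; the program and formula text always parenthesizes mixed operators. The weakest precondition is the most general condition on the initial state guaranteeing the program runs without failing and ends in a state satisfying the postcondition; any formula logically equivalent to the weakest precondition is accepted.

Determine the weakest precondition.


Working backward. After the program, the postcondition j + 7 >= 5 must hold; in canonical form it is j >= -2.
Before w := w - 2: j >= -2
Before j := j - 6: j >= 4
Then branch requires j >= 4; else branch requires j >= 4.
Before the if: ((3*w = 7 or 2*j > 2*w - 4) -> j >= 4) and ((not (3*w = 7 or 2*j > 2*w - 4)) -> j >= 4)
Before w := w - 9: ((3*w = 34 or 2*j > 2*w - 22) -> j >= 4) and ((not (3*w = 34 or 2*j > 2*w - 22)) -> j >= 4)
Answer: WP = ((3*w = 34 or 2*j > 2*w - 22) -> j >= 4) and ((not (3*w = 34 or 2*j > 2*w - 22)) -> j >= 4)


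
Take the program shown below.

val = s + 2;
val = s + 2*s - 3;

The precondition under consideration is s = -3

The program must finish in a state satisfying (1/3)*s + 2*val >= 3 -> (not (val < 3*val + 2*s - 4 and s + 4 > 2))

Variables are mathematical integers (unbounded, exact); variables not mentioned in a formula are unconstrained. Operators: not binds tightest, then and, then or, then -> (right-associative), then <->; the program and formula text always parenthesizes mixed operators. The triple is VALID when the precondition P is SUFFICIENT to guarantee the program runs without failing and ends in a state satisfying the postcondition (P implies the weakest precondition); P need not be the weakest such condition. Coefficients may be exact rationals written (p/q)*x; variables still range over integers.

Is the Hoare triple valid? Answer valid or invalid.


Working backward. After the program, the postcondition (1/3)*s + 2*val >= 3 -> (not (val < 3*val + 2*s - 4 and s + 4 > 2)) must hold; in canonical form it is (1/3)*s + 2*val >= 3 -> (not (2*s + 2*val > 4 and s > -2)).
Before val := s + 2*s - 3: (19/3)*s >= 9 -> (not (8*s > 10 and s > -2))
Before val := s + 2: (19/3)*s >= 9 -> (not (8*s > 10 and s > -2))
The weakest precondition is (19/3)*s >= 9 -> (not (8*s > 10 and s > -2)).
Check whether s = -3 implies it.
Every state satisfying the precondition satisfies the weakest precondition: the implication holds.
Answer: valid


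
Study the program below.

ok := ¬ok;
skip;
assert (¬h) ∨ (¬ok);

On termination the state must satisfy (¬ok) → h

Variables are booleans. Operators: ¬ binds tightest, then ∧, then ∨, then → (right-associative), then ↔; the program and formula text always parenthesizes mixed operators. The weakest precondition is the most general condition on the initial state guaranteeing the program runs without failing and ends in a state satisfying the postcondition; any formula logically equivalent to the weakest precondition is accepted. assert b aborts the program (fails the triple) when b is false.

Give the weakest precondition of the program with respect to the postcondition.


Working backward. After the program, (¬ok) → h must hold.
Before assert (¬h) ∨ (¬ok): ((¬h) ∨ (¬ok)) ∧ ((¬ok) → h)
Before skip: ((¬h) ∨ (¬ok)) ∧ ((¬ok) → h)
Before ok := ¬ok: ((¬h) ∨ ok) ∧ (ok → h)
Answer: WP = ((¬h) ∨ ok) ∧ (ok → h)


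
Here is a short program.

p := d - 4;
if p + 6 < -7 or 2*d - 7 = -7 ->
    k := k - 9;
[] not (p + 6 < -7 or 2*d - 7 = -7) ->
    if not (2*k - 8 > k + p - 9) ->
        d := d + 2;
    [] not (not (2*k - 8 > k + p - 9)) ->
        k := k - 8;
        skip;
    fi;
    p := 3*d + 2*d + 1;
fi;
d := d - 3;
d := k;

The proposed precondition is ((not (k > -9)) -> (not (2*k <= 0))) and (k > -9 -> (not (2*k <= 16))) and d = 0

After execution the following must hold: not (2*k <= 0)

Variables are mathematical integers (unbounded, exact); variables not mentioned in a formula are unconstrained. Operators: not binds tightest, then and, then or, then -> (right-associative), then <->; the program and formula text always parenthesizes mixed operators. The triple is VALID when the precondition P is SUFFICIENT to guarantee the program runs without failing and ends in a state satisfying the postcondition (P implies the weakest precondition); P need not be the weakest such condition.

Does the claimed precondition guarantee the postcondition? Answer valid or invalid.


Working backward. After the program, not (2*k <= 0) must hold.
Before d := k: not (2*k <= 0)
Before d := d - 3: not (2*k <= 0)
Then branch requires not (2*k <= 18); else branch requires ((not (k > p - 1)) -> (not (2*k <= 0))) and (k > p - 1 -> (not (2*k <= 16))).
Before the if: ((p < -13 or 2*d = 0) -> (not (2*k <= 18))) and ((not (p < -13 or 2*d = 0)) -> (((not (k > p - 1)) -> (not (2*k <= 0))) and (k > p - 1 -> (not (2*k <= 16)))))
Before p := d - 4: ((d < -9 or 2*d = 0) -> (not (2*k <= 18))) and ((not (d < -9 or 2*d = 0)) -> (((not (k > d - 5)) -> (not (2*k <= 0))) and (k > d - 5 -> (not (2*k <= 16)))))
The weakest precondition is ((d < -9 or 2*d = 0) -> (not (2*k <= 18))) and ((not (d < -9 or 2*d = 0)) -> (((not (k > d - 5)) -> (not (2*k <= 0))) and (k > d - 5 -> (not (2*k <= 16))))).
Check whether ((not (k > -9)) -> (not (2*k <= 0))) and (k > -9 -> (not (2*k <= 16))) and d = 0 implies it.
Countermodel: at the initial state d = 0, k = 9, the precondition holds but the weakest precondition fails.
Answer: invalid


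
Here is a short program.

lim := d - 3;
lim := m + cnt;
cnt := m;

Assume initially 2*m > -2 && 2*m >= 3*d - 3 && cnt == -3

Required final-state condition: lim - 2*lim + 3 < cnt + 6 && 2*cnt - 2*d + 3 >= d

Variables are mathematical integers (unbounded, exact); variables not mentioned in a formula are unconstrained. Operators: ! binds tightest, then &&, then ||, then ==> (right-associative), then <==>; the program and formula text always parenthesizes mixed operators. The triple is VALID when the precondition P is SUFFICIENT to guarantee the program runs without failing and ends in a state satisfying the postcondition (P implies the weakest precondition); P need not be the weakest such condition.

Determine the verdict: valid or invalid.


Working backward. After the program, the postcondition lim - 2*lim + 3 < cnt + 6 && 2*cnt - 2*d + 3 >= d must hold; in canonical form it is cnt + lim > -3 && 2*cnt >= 3*d - 3.
Before cnt := m: lim + m > -3 && 2*m >= 3*d - 3
Before lim := m + cnt: cnt + 2*m > -3 && 2*m >= 3*d - 3
Before lim := d - 3: cnt + 2*m > -3 && 2*m >= 3*d - 3
The weakest precondition is cnt + 2*m > -3 && 2*m >= 3*d - 3.
Check whether 2*m > -2 && 2*m >= 3*d - 3 && cnt == -3 implies it.
Countermodel: at the initial state cnt = -3, d = 1, m = 0, the precondition holds but the weakest precondition fails.
Answer: invalid


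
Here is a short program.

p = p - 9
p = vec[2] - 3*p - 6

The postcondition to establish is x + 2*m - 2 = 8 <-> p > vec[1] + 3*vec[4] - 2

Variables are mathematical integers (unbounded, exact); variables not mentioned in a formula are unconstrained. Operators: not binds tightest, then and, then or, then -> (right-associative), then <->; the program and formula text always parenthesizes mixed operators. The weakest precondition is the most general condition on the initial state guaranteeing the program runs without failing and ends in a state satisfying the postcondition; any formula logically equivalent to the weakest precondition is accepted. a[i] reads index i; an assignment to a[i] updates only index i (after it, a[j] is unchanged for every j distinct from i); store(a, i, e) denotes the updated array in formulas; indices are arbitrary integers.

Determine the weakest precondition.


Working backward. After the program, the postcondition x + 2*m - 2 = 8 <-> p > vec[1] + 3*vec[4] - 2 must hold; in canonical form it is 2*m + x = 10 <-> p > vec[1] + 3*vec[4] - 2.
Before p := vec[2] - 3*p - 6: 2*m + x = 10 <-> vec[2] > vec[1] + 3*vec[4] + 3*p + 4
Before p := p - 9: 2*m + x = 10 <-> vec[2] > vec[1] + 3*vec[4] + 3*p - 23
Answer: WP = 2*m + x = 10 <-> vec[2] > vec[1] + 3*vec[4] + 3*p - 23


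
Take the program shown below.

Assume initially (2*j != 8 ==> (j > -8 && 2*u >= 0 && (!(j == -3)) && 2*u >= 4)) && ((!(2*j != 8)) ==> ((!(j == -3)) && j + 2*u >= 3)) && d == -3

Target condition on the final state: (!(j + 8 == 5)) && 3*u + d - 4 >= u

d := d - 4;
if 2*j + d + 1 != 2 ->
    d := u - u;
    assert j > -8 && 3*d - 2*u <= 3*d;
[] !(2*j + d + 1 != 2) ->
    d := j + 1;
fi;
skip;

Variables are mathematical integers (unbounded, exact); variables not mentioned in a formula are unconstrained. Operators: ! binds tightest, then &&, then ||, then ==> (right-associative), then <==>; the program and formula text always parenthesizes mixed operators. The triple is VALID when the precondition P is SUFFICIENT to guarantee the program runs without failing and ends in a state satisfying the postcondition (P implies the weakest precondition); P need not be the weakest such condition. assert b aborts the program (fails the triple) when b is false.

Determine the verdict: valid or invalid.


Working backward. After the program, the postcondition (!(j + 8 == 5)) && 3*u + d - 4 >= u must hold; in canonical form it is (!(j == -3)) && d + 2*u >= 4.
Before skip: (!(j == -3)) && d + 2*u >= 4
Then branch requires j > -8 && 2*u >= 0 && (!(j == -3)) && 2*u >= 4; else branch requires (!(j == -3)) && j + 2*u >= 3.
Before the if: (d + 2*j != 1 ==> (j > -8 && 2*u >= 0 && (!(j == -3)) && 2*u >= 4)) && ((!(d + 2*j != 1)) ==> ((!(j == -3)) && j + 2*u >= 3))
Before d := d - 4: (d + 2*j != 5 ==> (j > -8 && 2*u >= 0 && (!(j == -3)) && 2*u >= 4)) && ((!(d + 2*j != 5)) ==> ((!(j == -3)) && j + 2*u >= 3))
The weakest precondition is (d + 2*j != 5 ==> (j > -8 && 2*u >= 0 && (!(j == -3)) && 2*u >= 4)) && ((!(d + 2*j != 5)) ==> ((!(j == -3)) && j + 2*u >= 3)).
Check whether (2*j != 8 ==> (j > -8 && 2*u >= 0 && (!(j == -3)) && 2*u >= 4)) && ((!(2*j != 8)) ==> ((!(j == -3)) && j + 2*u >= 3)) && d == -3 implies it.
Every state satisfying the precondition satisfies the weakest precondition: the implication holds.
Answer: valid


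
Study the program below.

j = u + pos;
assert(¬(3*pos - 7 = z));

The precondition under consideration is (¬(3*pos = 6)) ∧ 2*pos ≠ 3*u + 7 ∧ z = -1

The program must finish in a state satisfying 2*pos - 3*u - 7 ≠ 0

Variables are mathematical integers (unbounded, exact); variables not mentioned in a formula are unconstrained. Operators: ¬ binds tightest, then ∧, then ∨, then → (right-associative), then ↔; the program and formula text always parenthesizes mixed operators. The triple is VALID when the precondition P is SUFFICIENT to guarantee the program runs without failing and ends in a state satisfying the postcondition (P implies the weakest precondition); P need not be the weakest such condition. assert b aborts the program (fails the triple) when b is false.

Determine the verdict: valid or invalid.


Working backward. After the program, the postcondition 2*pos - 3*u - 7 ≠ 0 must hold; in canonical form it is 2*pos ≠ 3*u + 7.
Before assert ¬(3*pos - 7 = z): (¬(3*pos = z + 7)) ∧ 2*pos ≠ 3*u + 7
Before j := u + pos: (¬(3*pos = z + 7)) ∧ 2*pos ≠ 3*u + 7
The weakest precondition is (¬(3*pos = z + 7)) ∧ 2*pos ≠ 3*u + 7.
Check whether (¬(3*pos = 6)) ∧ 2*pos ≠ 3*u + 7 ∧ z = -1 implies it.
Every state satisfying the precondition satisfies the weakest precondition: the implication holds.
Answer: valid


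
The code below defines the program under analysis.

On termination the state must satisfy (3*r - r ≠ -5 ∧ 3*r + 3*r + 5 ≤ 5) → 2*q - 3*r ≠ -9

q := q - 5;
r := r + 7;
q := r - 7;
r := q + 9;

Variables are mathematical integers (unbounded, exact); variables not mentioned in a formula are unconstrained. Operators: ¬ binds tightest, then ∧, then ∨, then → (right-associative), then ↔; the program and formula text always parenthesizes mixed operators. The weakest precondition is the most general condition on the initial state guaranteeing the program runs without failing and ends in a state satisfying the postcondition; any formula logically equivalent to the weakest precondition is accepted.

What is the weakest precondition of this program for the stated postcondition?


Working backward. After the program, the postcondition (3*r - r ≠ -5 ∧ 3*r + 3*r + 5 ≤ 5) → 2*q - 3*r ≠ -9 must hold; in canonical form it is (2*r ≠ -5 ∧ 6*r ≤ 0) → 2*q ≠ 3*r - 9.
Before r := q + 9: (2*q ≠ -23 ∧ 6*q ≤ -54) → q ≠ -18
Before q := r - 7: (2*r ≠ -9 ∧ 6*r ≤ -12) → r ≠ -11
Before r := r + 7: (2*r ≠ -23 ∧ 6*r ≤ -54) → r ≠ -18
Before q := q - 5: (2*r ≠ -23 ∧ 6*r ≤ -54) → r ≠ -18
Answer: WP = (2*r ≠ -23 ∧ 6*r ≤ -54) → r ≠ -18


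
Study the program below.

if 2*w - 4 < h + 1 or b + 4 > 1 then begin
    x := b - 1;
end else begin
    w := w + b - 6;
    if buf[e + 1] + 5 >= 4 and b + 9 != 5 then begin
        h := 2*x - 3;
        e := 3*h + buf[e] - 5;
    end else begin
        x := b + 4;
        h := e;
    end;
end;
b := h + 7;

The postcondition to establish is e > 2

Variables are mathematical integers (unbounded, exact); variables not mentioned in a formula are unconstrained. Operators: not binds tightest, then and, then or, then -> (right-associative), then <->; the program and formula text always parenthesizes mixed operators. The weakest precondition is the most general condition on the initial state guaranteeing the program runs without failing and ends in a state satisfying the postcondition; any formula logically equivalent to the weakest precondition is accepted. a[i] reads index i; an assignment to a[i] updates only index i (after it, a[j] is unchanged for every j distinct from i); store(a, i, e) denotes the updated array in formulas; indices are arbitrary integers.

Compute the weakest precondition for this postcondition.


Working backward. After the program, e > 2 must hold.
Before b := h + 7: e > 2
Then branch requires e > 2; else branch requires ((buf[e + 1] >= -1 and b != -4) -> buf[e] + 6*x > 16) and ((not (buf[e + 1] >= -1 and b != -4)) -> e > 2).
Before the if: ((2*w < h + 5 or b > -3) -> e > 2) and ((not (2*w < h + 5 or b > -3)) -> (((buf[e + 1] >= -1 and b != -4) -> buf[e] + 6*x > 16) and ((not (buf[e + 1] >= -1 and b != -4)) -> e > 2)))
Answer: WP = ((2*w < h + 5 or b > -3) -> e > 2) and ((not (2*w < h + 5 or b > -3)) -> (((buf[e + 1] >= -1 and b != -4) -> buf[e] + 6*x > 16) and ((not (buf[e + 1] >= -1 and b != -4)) -> e > 2)))


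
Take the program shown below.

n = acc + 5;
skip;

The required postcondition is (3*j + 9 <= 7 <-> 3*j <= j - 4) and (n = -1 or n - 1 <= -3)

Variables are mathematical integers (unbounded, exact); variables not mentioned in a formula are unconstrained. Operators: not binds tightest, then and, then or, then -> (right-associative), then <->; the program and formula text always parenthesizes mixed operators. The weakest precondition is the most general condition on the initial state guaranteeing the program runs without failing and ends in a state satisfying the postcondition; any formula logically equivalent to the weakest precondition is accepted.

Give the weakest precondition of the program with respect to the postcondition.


Working backward. After the program, the postcondition (3*j + 9 <= 7 <-> 3*j <= j - 4) and (n = -1 or n - 1 <= -3) must hold; in canonical form it is (3*j <= -2 <-> 2*j <= -4) and (n = -1 or n <= -2).
Before skip: (3*j <= -2 <-> 2*j <= -4) and (n = -1 or n <= -2)
Before n := acc + 5: (3*j <= -2 <-> 2*j <= -4) and (acc = -6 or acc <= -7)
Answer: WP = (3*j <= -2 <-> 2*j <= -4) and (acc = -6 or acc <= -7)


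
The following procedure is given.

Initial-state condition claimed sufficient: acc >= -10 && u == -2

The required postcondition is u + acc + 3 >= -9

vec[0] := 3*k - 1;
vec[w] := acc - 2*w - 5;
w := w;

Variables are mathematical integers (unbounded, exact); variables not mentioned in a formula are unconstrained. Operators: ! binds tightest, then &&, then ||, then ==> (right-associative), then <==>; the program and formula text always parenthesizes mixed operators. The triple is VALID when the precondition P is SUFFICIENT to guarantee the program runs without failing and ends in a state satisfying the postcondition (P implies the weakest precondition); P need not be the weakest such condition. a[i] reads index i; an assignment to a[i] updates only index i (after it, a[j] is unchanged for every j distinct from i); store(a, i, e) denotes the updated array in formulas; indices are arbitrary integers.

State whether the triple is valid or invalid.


Working backward. After the program, the postcondition u + acc + 3 >= -9 must hold; in canonical form it is acc + u >= -12.
Before w := w: acc + u >= -12
Before vec[w] := acc - 2*w - 5: acc + u >= -12
Before vec[0] := 3*k - 1: acc + u >= -12
The weakest precondition is acc + u >= -12.
Check whether acc >= -10 && u == -2 implies it.
Every state satisfying the precondition satisfies the weakest precondition: the implication holds.
Answer: valid


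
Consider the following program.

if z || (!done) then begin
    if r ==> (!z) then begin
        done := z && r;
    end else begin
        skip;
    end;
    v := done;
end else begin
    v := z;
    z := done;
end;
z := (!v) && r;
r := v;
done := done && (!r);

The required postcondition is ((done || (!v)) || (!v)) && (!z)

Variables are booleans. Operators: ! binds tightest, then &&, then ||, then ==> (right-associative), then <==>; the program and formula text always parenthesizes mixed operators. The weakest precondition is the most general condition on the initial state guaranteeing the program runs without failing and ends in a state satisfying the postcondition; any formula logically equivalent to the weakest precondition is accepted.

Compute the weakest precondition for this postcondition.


Working backward. After the program, the postcondition ((done || (!v)) || (!v)) && (!z) must hold; in canonical form it is (done || (!v)) && (!z).
Before done := done && (!r): ((done && (!r)) || (!v)) && (!z)
Before r := v: ((done && (!v)) || (!v)) && (!z)
Before z := (!v) && r: ((done && (!v)) || (!v)) && (!((!v) && r))
Then branch requires ((r ==> (!z)) ==> (((z && r && (!(z && r))) || (!(z && r))) && (!((!(z && r)) && r)))) && ((!(r ==> (!z))) ==> ((!done) && (!((!done) && r)))); else branch requires ((done && (!z)) || (!z)) && (!((!z) && r)).
Before the if: ((z || (!done)) ==> (((r ==> (!z)) ==> (((z && r && (!(z && r))) || (!(z && r))) && (!((!(z && r)) && r)))) && ((!(r ==> (!z))) ==> ((!done) && (!((!done) && r)))))) && ((!(z || (!done))) ==> (((done && (!z)) || (!z)) && (!((!z) && r))))
Answer: WP = ((z || (!done)) ==> (((r ==> (!z)) ==> (((z && r && (!(z && r))) || (!(z && r))) && (!((!(z && r)) && r)))) && ((!(r ==> (!z))) ==> ((!done) && (!((!done) && r)))))) && ((!(z || (!done))) ==> (((done && (!z)) || (!z)) && (!((!z) && r))))


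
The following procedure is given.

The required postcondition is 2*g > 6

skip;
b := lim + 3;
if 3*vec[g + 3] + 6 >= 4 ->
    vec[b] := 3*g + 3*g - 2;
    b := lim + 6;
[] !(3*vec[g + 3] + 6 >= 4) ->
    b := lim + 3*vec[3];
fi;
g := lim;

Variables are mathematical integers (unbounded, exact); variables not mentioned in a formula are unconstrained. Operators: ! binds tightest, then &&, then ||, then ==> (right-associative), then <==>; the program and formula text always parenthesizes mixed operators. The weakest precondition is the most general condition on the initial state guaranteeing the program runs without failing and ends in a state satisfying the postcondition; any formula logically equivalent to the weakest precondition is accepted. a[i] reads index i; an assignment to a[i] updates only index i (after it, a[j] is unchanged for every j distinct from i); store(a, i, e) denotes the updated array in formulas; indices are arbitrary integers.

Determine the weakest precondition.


Working backward. After the program, 2*g > 6 must hold.
Before g := lim: 2*lim > 6
Then branch requires 2*lim > 6; else branch requires 2*lim > 6.
Before the if: (3*vec[g + 3] >= -2 ==> 2*lim > 6) && ((!(3*vec[g + 3] >= -2)) ==> 2*lim > 6)
Before b := lim + 3: (3*vec[g + 3] >= -2 ==> 2*lim > 6) && ((!(3*vec[g + 3] >= -2)) ==> 2*lim > 6)
Before skip: (3*vec[g + 3] >= -2 ==> 2*lim > 6) && ((!(3*vec[g + 3] >= -2)) ==> 2*lim > 6)
Answer: WP = (3*vec[g + 3] >= -2 ==> 2*lim > 6) && ((!(3*vec[g + 3] >= -2)) ==> 2*lim > 6)


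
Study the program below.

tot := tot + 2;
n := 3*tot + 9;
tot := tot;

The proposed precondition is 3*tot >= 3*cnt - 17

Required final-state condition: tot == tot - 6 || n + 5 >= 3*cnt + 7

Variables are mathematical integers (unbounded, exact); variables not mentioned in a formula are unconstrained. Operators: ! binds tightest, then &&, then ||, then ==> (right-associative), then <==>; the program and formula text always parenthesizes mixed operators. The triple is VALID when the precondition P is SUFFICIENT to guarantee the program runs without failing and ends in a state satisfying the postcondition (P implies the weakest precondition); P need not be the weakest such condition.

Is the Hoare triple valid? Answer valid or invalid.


Working backward. After the program, the postcondition tot == tot - 6 || n + 5 >= 3*cnt + 7 must hold; in canonical form it is n >= 3*cnt + 2.
Before tot := tot: n >= 3*cnt + 2
Before n := 3*tot + 9: 3*tot >= 3*cnt - 7
Before tot := tot + 2: 3*tot >= 3*cnt - 13
The weakest precondition is 3*tot >= 3*cnt - 13.
Check whether 3*tot >= 3*cnt - 17 implies it.
Countermodel: at the initial state cnt = 5, tot = 0, the precondition holds but the weakest precondition fails.
Answer: invalid


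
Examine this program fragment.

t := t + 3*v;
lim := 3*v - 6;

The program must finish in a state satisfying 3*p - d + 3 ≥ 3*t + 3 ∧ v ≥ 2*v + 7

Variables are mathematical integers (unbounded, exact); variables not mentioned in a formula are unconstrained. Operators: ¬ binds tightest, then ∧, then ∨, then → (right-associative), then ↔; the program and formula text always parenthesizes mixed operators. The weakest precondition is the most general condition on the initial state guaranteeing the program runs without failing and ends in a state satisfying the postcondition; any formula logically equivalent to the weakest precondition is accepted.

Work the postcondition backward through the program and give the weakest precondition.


Working backward. After the program, the postcondition 3*p - d + 3 ≥ 3*t + 3 ∧ v ≥ 2*v + 7 must hold; in canonical form it is 3*p ≥ d + 3*t ∧ v ≤ -7.
Before lim := 3*v - 6: 3*p ≥ d + 3*t ∧ v ≤ -7
Before t := t + 3*v: 3*p ≥ d + 3*t + 9*v ∧ v ≤ -7
Answer: WP = 3*p ≥ d + 3*t + 9*v ∧ v ≤ -7


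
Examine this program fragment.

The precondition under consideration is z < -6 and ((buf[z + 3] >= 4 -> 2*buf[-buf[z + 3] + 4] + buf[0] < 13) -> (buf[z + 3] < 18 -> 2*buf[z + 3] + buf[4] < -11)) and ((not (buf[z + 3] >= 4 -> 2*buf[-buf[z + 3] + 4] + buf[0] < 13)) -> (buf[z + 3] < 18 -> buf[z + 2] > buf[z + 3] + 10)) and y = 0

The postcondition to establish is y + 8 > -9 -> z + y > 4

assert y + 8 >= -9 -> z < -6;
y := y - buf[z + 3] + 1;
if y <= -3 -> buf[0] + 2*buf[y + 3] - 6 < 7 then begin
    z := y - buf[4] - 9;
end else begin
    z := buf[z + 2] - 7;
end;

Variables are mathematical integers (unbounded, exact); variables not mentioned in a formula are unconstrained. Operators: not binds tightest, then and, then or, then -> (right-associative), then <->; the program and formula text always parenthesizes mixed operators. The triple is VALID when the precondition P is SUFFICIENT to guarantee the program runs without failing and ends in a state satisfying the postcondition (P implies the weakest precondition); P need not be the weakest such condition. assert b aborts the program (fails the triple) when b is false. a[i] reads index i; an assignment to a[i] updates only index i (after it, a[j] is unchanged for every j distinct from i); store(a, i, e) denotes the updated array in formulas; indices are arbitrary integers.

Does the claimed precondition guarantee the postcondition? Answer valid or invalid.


Working backward. After the program, the postcondition y + 8 > -9 -> z + y > 4 must hold; in canonical form it is y > -17 -> y + z > 4.
Then branch requires y > -17 -> 2*y > buf[4] + 13; else branch requires y > -17 -> buf[z + 2] + y > 11.
Before the if: ((y <= -3 -> 2*buf[y + 3] + buf[0] < 13) -> (y > -17 -> 2*y > buf[4] + 13)) and ((not (y <= -3 -> 2*buf[y + 3] + buf[0] < 13)) -> (y > -17 -> buf[z + 2] + y > 11))
Before y := y - buf[z + 3] + 1: ((y <= buf[z + 3] - 4 -> 2*buf[-buf[z + 3] + y + 4] + buf[0] < 13) -> (y > buf[z + 3] - 18 -> 2*y > 2*buf[z + 3] + buf[4] + 11)) and ((not (y <= buf[z + 3] - 4 -> 2*buf[-buf[z + 3] + y + 4] + buf[0] < 13)) -> (y > buf[z + 3] - 18 -> buf[z + 2] + y > buf[z + 3] + 10))
Before assert y + 8 >= -9 -> z < -6: (y >= -17 -> z < -6) and ((y <= buf[z + 3] - 4 -> 2*buf[-buf[z + 3] + y + 4] + buf[0] < 13) -> (y > buf[z + 3] - 18 -> 2*y > 2*buf[z + 3] + buf[4] + 11)) and ((not (y <= buf[z + 3] - 4 -> 2*buf[-buf[z + 3] + y + 4] + buf[0] < 13)) -> (y > buf[z + 3] - 18 -> buf[z + 2] + y > buf[z + 3] + 10))
The weakest precondition is (y >= -17 -> z < -6) and ((y <= buf[z + 3] - 4 -> 2*buf[-buf[z + 3] + y + 4] + buf[0] < 13) -> (y > buf[z + 3] - 18 -> 2*y > 2*buf[z + 3] + buf[4] + 11)) and ((not (y <= buf[z + 3] - 4 -> 2*buf[-buf[z + 3] + y + 4] + buf[0] < 13)) -> (y > buf[z + 3] - 18 -> buf[z + 2] + y > buf[z + 3] + 10)).
Check whether z < -6 and ((buf[z + 3] >= 4 -> 2*buf[-buf[z + 3] + 4] + buf[0] < 13) -> (buf[z + 3] < 18 -> 2*buf[z + 3] + buf[4] < -11)) and ((not (buf[z + 3] >= 4 -> 2*buf[-buf[z + 3] + 4] + buf[0] < 13)) -> (buf[z + 3] < 18 -> buf[z + 2] > buf[z + 3] + 10)) and y = 0 implies it.
Every state satisfying the precondition satisfies the weakest precondition: the implication holds.
Answer: valid


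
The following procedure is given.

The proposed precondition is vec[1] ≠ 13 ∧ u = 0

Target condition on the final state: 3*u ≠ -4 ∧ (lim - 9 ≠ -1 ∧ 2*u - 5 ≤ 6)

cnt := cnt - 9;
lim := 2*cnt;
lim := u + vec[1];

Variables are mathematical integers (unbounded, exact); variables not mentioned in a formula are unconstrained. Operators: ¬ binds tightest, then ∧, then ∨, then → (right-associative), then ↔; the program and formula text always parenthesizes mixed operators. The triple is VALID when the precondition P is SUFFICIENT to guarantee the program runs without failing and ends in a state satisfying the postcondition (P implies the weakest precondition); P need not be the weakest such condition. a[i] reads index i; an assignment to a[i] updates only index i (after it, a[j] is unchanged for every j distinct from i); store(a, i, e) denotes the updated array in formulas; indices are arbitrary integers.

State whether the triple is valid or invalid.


Working backward. After the program, the postcondition 3*u ≠ -4 ∧ (lim - 9 ≠ -1 ∧ 2*u - 5 ≤ 6) must hold; in canonical form it is 3*u ≠ -4 ∧ lim ≠ 8 ∧ 2*u ≤ 11.
Before lim := u + vec[1]: 3*u ≠ -4 ∧ vec[1] + u ≠ 8 ∧ 2*u ≤ 11
Before lim := 2*cnt: 3*u ≠ -4 ∧ vec[1] + u ≠ 8 ∧ 2*u ≤ 11
Before cnt := cnt - 9: 3*u ≠ -4 ∧ vec[1] + u ≠ 8 ∧ 2*u ≤ 11
The weakest precondition is 3*u ≠ -4 ∧ vec[1] + u ≠ 8 ∧ 2*u ≤ 11.
Check whether vec[1] ≠ 13 ∧ u = 0 implies it.
Countermodel: at the initial state u = 0, vec = {[1] = 8, elsewhere 8}, the precondition holds but the weakest precondition fails.
Answer: invalid
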